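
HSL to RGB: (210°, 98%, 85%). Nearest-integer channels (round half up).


H=210°, S=0.98, L=0.85
C = (1-|2L-1|)×S = (1-|0.70|)×0.98 = 0.294
H' = H/60 = 210/60 ≈ 3.5000; X = C×(1-|H' mod 2 - 1|) = 0.147
m = L - C/2 = 0.85 - 0.147 = 0.703
Sector ⌊H'⌋ = 3 → (R',G',B') = (0.0, 0.147, 0.294)
RGB = ((R'+m)×255, (G'+m)×255, (B'+m)×255) = (179.265, 216.75, 254.235)
Round half up → RGB(179, 217, 254)


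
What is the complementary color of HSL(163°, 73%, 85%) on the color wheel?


Complement = opposite side of color wheel = hue + 180°
H' = (163 + 180) mod 360 = 343°
S and L unchanged.
= HSL(343°, 73%, 85%)


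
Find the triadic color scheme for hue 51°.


Triadic: equally spaced at 120° intervals
H1 = 51°
H2 = (51 + 120) mod 360 = 171°
H3 = (51 + 240) mod 360 = 291°
Triadic = 51°, 171°, 291°


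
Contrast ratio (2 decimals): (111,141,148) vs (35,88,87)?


Linearize each sRGB channel c=v/255: c/12.92 if c ≤ 0.04045 else ((c+0.055)/1.055)^2.4
L = 0.2126×R_lin + 0.7152×G_lin + 0.0722×B_lin
Color 1 (111,141,148):
  R=111: 111/255≈0.4353 > 0.04045 → ((0.4353+0.055)/1.055)^2.4 ≈ 0.15896
  G=141: 141/255≈0.5529 > 0.04045 → ((0.5529+0.055)/1.055)^2.4 ≈ 0.26636
  B=148: 148/255≈0.5804 > 0.04045 → ((0.5804+0.055)/1.055)^2.4 ≈ 0.29614
  L1 = 0.2126×0.15896 + 0.7152×0.26636 + 0.0722×0.29614 ≈ 0.24567
Color 2 (35,88,87):
  R=35: 35/255≈0.1373 > 0.04045 → ((0.1373+0.055)/1.055)^2.4 ≈ 0.01681
  G=88: 88/255≈0.3451 > 0.04045 → ((0.3451+0.055)/1.055)^2.4 ≈ 0.09759
  B=87: 87/255≈0.3412 > 0.04045 → ((0.3412+0.055)/1.055)^2.4 ≈ 0.09531
  L2 = 0.2126×0.01681 + 0.7152×0.09759 + 0.0722×0.09531 ≈ 0.08025
Lighter = 0.24567, Darker = 0.08025
Ratio = (L_lighter + 0.05) / (L_darker + 0.05)
Ratio = (0.24567 + 0.05) / (0.08025 + 0.05) = 0.29567 / 0.13025 ≈ 2.2701
Ratio ≈ 2.27:1


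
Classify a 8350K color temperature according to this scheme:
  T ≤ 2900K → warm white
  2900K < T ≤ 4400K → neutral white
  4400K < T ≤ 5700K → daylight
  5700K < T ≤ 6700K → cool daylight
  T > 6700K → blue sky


Temperature: 8350K
8350K > 6700K → blue sky
Classification: blue sky


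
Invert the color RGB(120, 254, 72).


Invert: (255-R, 255-G, 255-B)
R: 255-120 = 135
G: 255-254 = 1
B: 255-72 = 183
= RGB(135, 1, 183)


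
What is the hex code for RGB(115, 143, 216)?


R = 115 → 73 (hex)
G = 143 → 8F (hex)
B = 216 → D8 (hex)
Hex = #738FD8


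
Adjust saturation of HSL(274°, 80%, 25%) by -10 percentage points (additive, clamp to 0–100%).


Original S = 80%
Adjustment = -10 percentage points
New S = 80 + (-10) = 70
Clamp to [0, 100] → 70
= HSL(274°, 70%, 25%)


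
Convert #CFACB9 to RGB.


CF → 207 (R)
AC → 172 (G)
B9 → 185 (B)
= RGB(207, 172, 185)


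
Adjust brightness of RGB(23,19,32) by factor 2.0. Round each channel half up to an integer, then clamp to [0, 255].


Multiply each channel by 2.0, round half up, clamp to [0, 255]
R: 23×2.0 = 46
G: 19×2.0 = 38
B: 32×2.0 = 64
= RGB(46, 38, 64)


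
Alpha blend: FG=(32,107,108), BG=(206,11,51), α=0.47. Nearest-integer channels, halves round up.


C = α×F + (1-α)×B, with 1-α = 0.53
R: 0.47×32 + 0.53×206 = 15.04 + 109.18 = 124.22 → 124
G: 0.47×107 + 0.53×11 = 50.29 + 5.83 = 56.12 → 56
B: 0.47×108 + 0.53×51 = 50.76 + 27.03 = 77.79 → 78
= RGB(124, 56, 78)


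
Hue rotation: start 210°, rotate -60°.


New hue = (H + rotation) mod 360
New hue = (210 -60) mod 360
= 150 mod 360
= 150°


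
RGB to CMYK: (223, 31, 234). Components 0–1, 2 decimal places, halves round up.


R'=223/255≈0.8745, G'=31/255≈0.1216, B'=234/255≈0.9176
K = 1 - max(R',G',B') = 1 - 234/255 = 21/255 = 0.08235… → 0.08
(1-R'-K)/(1-K) simplifies to (max-R)/max with max = 234:
C = (234-223)/234 = 11/234 = 0.04700… → 0.05
M = (234-31)/234 = 203/234 = 0.86752… → 0.87
Y = (234-234)/234 = 0/234 = 0 → 0.00
= CMYK(0.05, 0.87, 0.00, 0.08)


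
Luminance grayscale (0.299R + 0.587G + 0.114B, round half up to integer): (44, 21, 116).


Gray = 0.299×R + 0.587×G + 0.114×B
Gray = 0.299×44 + 0.587×21 + 0.114×116
Gray = 13.156 + 12.327 + 13.224
Gray = 38.707 → round half up → 39
Gray = 39


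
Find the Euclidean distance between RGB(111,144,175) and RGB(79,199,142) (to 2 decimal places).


d = √[(R₁-R₂)² + (G₁-G₂)² + (B₁-B₂)²]
d = √[(111-79)² + (144-199)² + (175-142)²]
d = √[1024 + 3025 + 1089]
d = √5138
d ≈ 71.68


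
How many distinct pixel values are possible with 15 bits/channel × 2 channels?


Total bits = 15 bits/channel × 2 channels = 30 bits
Distinct pixel values = 2^30
= 1,073,741,824 pixel values


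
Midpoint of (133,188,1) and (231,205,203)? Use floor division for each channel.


Midpoint: each channel = ⌊(C₁+C₂)/2⌋
R: ⌊(133+231)/2⌋ = 182
G: ⌊(188+205)/2⌋ = 196
B: ⌊(1+203)/2⌋ = 102
= RGB(182, 196, 102)


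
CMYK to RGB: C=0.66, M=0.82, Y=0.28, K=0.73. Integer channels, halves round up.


R = 255 × (1-C) × (1-K) = 255 × 0.34 × 0.27 = 23.409 → 23
G = 255 × (1-M) × (1-K) = 255 × 0.18 × 0.27 = 12.393 → 12
B = 255 × (1-Y) × (1-K) = 255 × 0.72 × 0.27 = 49.572 → 50
= RGB(23, 12, 50)


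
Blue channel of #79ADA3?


Color: #79ADA3
R = 79 = 121
G = AD = 173
B = A3 = 163
Blue = 163


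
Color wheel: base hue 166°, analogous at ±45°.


Base hue: 166°
Left analog: (166 - 45) mod 360 = 121°
Right analog: (166 + 45) mod 360 = 211°
Analogous hues = 121° and 211°


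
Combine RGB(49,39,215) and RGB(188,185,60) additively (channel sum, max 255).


Additive: each channel = min(255, C₁+C₂)
R: 49+188 = 237 → 237
G: 39+185 = 224 → 224
B: 215+60 = 275 → 255
= RGB(237, 224, 255)


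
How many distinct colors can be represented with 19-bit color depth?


Colors = 2^bits = 2^19
= 524,288 colors


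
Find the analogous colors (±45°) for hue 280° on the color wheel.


Base hue: 280°
Left analog: (280 - 45) mod 360 = 235°
Right analog: (280 + 45) mod 360 = 325°
Analogous hues = 235° and 325°


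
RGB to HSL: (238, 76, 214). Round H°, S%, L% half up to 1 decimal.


Normalize: R'=238/255≈0.9333, G'=76/255≈0.2980, B'=214/255≈0.8392
Max=238/255, Min=76/255, Δ=Max-Min=162/255
L = (Max+Min)/2 = (238+76)/510 = 314/510 = 0.61568… → L = 61.6%
L > 0.5 → S = Δ/(2-Max-Min) = 162/(510-238-76) = 162/196 = 0.82653… → S = 82.7%
(the 1/255 factors cancel in S and H, so raw channel differences can be used)
Max is R' → H = 60 × (((G-B)/Δ) mod 6) = 60 × (((76-214)/162) mod 6)
  (-138)/162 = -0.8518…; negative, so add 6 → 5.1481…
  H = 60 × 5.1481… = 308.888…° → H = 308.9°
= HSL(308.9°, 82.7%, 61.6%)


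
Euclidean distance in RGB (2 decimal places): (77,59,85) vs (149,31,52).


d = √[(R₁-R₂)² + (G₁-G₂)² + (B₁-B₂)²]
d = √[(77-149)² + (59-31)² + (85-52)²]
d = √[5184 + 784 + 1089]
d = √7057
d ≈ 84.01


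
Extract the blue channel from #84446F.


Color: #84446F
R = 84 = 132
G = 44 = 68
B = 6F = 111
Blue = 111


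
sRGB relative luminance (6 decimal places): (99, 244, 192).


Linearize each channel (sRGB transfer function): c = v/255; c_lin = c/12.92 if c ≤ 0.04045, else ((c+0.055)/1.055)^2.4
  R: 99/255 ≈ 0.388235 > 0.04045 → ((0.388235+0.055)/1.055)^2.4 ≈ 0.124772
  G: 244/255 ≈ 0.956863 > 0.04045 → ((0.956863+0.055)/1.055)^2.4 ≈ 0.904661
  B: 192/255 ≈ 0.752941 > 0.04045 → ((0.752941+0.055)/1.055)^2.4 ≈ 0.527115
R_lin = 0.124772, G_lin = 0.904661, B_lin = 0.527115
L = 0.2126×R + 0.7152×G + 0.0722×B
L = 0.2126×0.124772 + 0.7152×0.904661 + 0.0722×0.527115
L ≈ 0.711598


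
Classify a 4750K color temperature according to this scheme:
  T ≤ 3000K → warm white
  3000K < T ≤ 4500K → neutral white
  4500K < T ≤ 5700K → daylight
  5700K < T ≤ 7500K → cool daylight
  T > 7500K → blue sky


Temperature: 4750K
4500K < 4750K ≤ 5700K → daylight
Classification: daylight


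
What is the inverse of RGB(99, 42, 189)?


Invert: (255-R, 255-G, 255-B)
R: 255-99 = 156
G: 255-42 = 213
B: 255-189 = 66
= RGB(156, 213, 66)


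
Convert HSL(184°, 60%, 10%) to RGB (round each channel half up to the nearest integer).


H=184°, S=0.60, L=0.10
C = (1-|2L-1|)×S = (1-|-0.80|)×0.60 = 0.12
H' = H/60 = 184/60 ≈ 3.0667; X = C×(1-|H' mod 2 - 1|) = 0.112
m = L - C/2 = 0.10 - 0.06 = 0.04
Sector ⌊H'⌋ = 3 → (R',G',B') = (0.0, 0.112, 0.12)
RGB = ((R'+m)×255, (G'+m)×255, (B'+m)×255) = (10.2, 38.76, 40.8)
Round half up → RGB(10, 39, 41)


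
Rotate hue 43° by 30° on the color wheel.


New hue = (H + rotation) mod 360
New hue = (43 + 30) mod 360
= 73 mod 360
= 73°


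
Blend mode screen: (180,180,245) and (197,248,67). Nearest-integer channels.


Screen: C = 255 - (255-A)×(255-B)/255, rounded to nearest integer
R: 255 - (255-180)×(255-197)/255 = 255 - 4350/255 ≈ 255 - 17.059 = 237.941 → 238
G: 255 - (255-180)×(255-248)/255 = 255 - 525/255 ≈ 255 - 2.059 = 252.941 → 253
B: 255 - (255-245)×(255-67)/255 = 255 - 1880/255 ≈ 255 - 7.373 = 247.627 → 248
= RGB(238, 253, 248)


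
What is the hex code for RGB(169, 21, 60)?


R = 169 → A9 (hex)
G = 21 → 15 (hex)
B = 60 → 3C (hex)
Hex = #A9153C


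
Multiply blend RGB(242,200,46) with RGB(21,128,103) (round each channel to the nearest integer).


Multiply: C = A×B/255, rounded to nearest integer
R: 242×21/255 = 5082/255 ≈ 19.929 → 20
G: 200×128/255 = 25600/255 ≈ 100.392 → 100
B: 46×103/255 = 4738/255 ≈ 18.580 → 19
= RGB(20, 100, 19)


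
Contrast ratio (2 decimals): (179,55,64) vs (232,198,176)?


Linearize each sRGB channel c=v/255: c/12.92 if c ≤ 0.04045 else ((c+0.055)/1.055)^2.4
L = 0.2126×R_lin + 0.7152×G_lin + 0.0722×B_lin
Color 1 (179,55,64):
  R=179: 179/255≈0.7020 > 0.04045 → ((0.7020+0.055)/1.055)^2.4 ≈ 0.45079
  G=55: 55/255≈0.2157 > 0.04045 → ((0.2157+0.055)/1.055)^2.4 ≈ 0.03820
  B=64: 64/255≈0.2510 > 0.04045 → ((0.2510+0.055)/1.055)^2.4 ≈ 0.05127
  L1 = 0.2126×0.45079 + 0.7152×0.03820 + 0.0722×0.05127 ≈ 0.12686
Color 2 (232,198,176):
  R=232: 232/255≈0.9098 > 0.04045 → ((0.9098+0.055)/1.055)^2.4 ≈ 0.80695
  G=198: 198/255≈0.7765 > 0.04045 → ((0.7765+0.055)/1.055)^2.4 ≈ 0.56471
  B=176: 176/255≈0.6902 > 0.04045 → ((0.6902+0.055)/1.055)^2.4 ≈ 0.43415
  L2 = 0.2126×0.80695 + 0.7152×0.56471 + 0.0722×0.43415 ≈ 0.60679
Lighter = 0.60679, Darker = 0.12686
Ratio = (L_lighter + 0.05) / (L_darker + 0.05)
Ratio = (0.60679 + 0.05) / (0.12686 + 0.05) = 0.65679 / 0.17686 ≈ 3.7135
Ratio ≈ 3.71:1


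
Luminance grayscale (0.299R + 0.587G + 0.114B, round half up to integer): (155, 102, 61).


Gray = 0.299×R + 0.587×G + 0.114×B
Gray = 0.299×155 + 0.587×102 + 0.114×61
Gray = 46.345 + 59.874 + 6.954
Gray = 113.173 → round half up → 113
Gray = 113


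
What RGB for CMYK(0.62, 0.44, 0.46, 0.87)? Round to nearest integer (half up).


R = 255 × (1-C) × (1-K) = 255 × 0.38 × 0.13 = 12.597 → 13
G = 255 × (1-M) × (1-K) = 255 × 0.56 × 0.13 = 18.564 → 19
B = 255 × (1-Y) × (1-K) = 255 × 0.54 × 0.13 = 17.901 → 18
= RGB(13, 19, 18)


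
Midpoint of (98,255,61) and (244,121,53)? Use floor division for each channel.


Midpoint: each channel = ⌊(C₁+C₂)/2⌋
R: ⌊(98+244)/2⌋ = 171
G: ⌊(255+121)/2⌋ = 188
B: ⌊(61+53)/2⌋ = 57
= RGB(171, 188, 57)


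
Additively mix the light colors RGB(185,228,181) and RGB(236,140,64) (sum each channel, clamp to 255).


Additive: each channel = min(255, C₁+C₂)
R: 185+236 = 421 → 255
G: 228+140 = 368 → 255
B: 181+64 = 245 → 245
= RGB(255, 255, 245)


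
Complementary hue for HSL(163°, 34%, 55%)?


Complement = opposite side of color wheel = hue + 180°
H' = (163 + 180) mod 360 = 343°
S and L unchanged.
= HSL(343°, 34%, 55%)


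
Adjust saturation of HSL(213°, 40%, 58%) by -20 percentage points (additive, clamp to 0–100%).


Original S = 40%
Adjustment = -20 percentage points
New S = 40 + (-20) = 20
Clamp to [0, 100] → 20
= HSL(213°, 20%, 58%)


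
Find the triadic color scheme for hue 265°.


Triadic: equally spaced at 120° intervals
H1 = 265°
H2 = (265 + 120) mod 360 = 25°
H3 = (265 + 240) mod 360 = 145°
Triadic = 265°, 25°, 145°


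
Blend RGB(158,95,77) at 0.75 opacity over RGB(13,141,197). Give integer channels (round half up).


C = α×F + (1-α)×B, with 1-α = 0.25
R: 0.75×158 + 0.25×13 = 118.50 + 3.25 = 121.75 → 122
G: 0.75×95 + 0.25×141 = 71.25 + 35.25 = 106.50 → 107
B: 0.75×77 + 0.25×197 = 57.75 + 49.25 = 107.00 → 107
= RGB(122, 107, 107)


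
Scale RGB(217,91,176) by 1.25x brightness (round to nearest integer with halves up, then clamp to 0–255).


Multiply each channel by 1.25, round half up, clamp to [0, 255]
R: 217×1.25 = 271.25 → round → 271 → clamp → 255
G: 91×1.25 = 113.75 → round → 114
B: 176×1.25 = 220
= RGB(255, 114, 220)


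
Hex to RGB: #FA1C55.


FA → 250 (R)
1C → 28 (G)
55 → 85 (B)
= RGB(250, 28, 85)


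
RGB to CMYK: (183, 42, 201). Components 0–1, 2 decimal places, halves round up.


R'=183/255≈0.7176, G'=42/255≈0.1647, B'=201/255≈0.7882
K = 1 - max(R',G',B') = 1 - 201/255 = 54/255 = 0.21176… → 0.21
(1-R'-K)/(1-K) simplifies to (max-R)/max with max = 201:
C = (201-183)/201 = 18/201 = 0.08955… → 0.09
M = (201-42)/201 = 159/201 = 0.79104… → 0.79
Y = (201-201)/201 = 0/201 = 0 → 0.00
= CMYK(0.09, 0.79, 0.00, 0.21)


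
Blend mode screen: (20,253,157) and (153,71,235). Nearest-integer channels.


Screen: C = 255 - (255-A)×(255-B)/255, rounded to nearest integer
R: 255 - (255-20)×(255-153)/255 = 255 - 23970/255 ≈ 255 - 94.000 = 161.000 → 161
G: 255 - (255-253)×(255-71)/255 = 255 - 368/255 ≈ 255 - 1.443 = 253.557 → 254
B: 255 - (255-157)×(255-235)/255 = 255 - 1960/255 ≈ 255 - 7.686 = 247.314 → 247
= RGB(161, 254, 247)


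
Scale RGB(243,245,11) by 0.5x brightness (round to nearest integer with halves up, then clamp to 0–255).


Multiply each channel by 0.5, round half up, clamp to [0, 255]
R: 243×0.5 = 121.5 → round → 122
G: 245×0.5 = 122.5 → round → 123
B: 11×0.5 = 5.5 → round → 6
= RGB(122, 123, 6)


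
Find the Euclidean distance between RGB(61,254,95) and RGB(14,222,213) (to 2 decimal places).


d = √[(R₁-R₂)² + (G₁-G₂)² + (B₁-B₂)²]
d = √[(61-14)² + (254-222)² + (95-213)²]
d = √[2209 + 1024 + 13924]
d = √17157
d ≈ 130.98


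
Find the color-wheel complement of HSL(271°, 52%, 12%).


Complement = opposite side of color wheel = hue + 180°
H' = (271 + 180) mod 360 = 91°
S and L unchanged.
= HSL(91°, 52%, 12%)


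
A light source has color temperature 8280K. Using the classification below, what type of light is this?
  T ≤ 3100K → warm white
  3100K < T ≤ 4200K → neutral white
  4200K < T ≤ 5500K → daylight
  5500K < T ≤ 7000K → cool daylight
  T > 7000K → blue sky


Temperature: 8280K
8280K > 7000K → blue sky
Classification: blue sky


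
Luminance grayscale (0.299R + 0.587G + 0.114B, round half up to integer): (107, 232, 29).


Gray = 0.299×R + 0.587×G + 0.114×B
Gray = 0.299×107 + 0.587×232 + 0.114×29
Gray = 31.993 + 136.184 + 3.306
Gray = 171.483 → round half up → 171
Gray = 171


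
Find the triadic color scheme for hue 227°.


Triadic: equally spaced at 120° intervals
H1 = 227°
H2 = (227 + 120) mod 360 = 347°
H3 = (227 + 240) mod 360 = 107°
Triadic = 227°, 347°, 107°


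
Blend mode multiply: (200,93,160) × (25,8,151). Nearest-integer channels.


Multiply: C = A×B/255, rounded to nearest integer
R: 200×25/255 = 5000/255 ≈ 19.608 → 20
G: 93×8/255 = 744/255 ≈ 2.918 → 3
B: 160×151/255 = 24160/255 ≈ 94.745 → 95
= RGB(20, 3, 95)


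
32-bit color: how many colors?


Colors = 2^bits = 2^32
= 4,294,967,296 colors


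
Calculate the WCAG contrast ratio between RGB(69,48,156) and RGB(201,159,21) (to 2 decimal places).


Linearize each sRGB channel c=v/255: c/12.92 if c ≤ 0.04045 else ((c+0.055)/1.055)^2.4
L = 0.2126×R_lin + 0.7152×G_lin + 0.0722×B_lin
Color 1 (69,48,156):
  R=69: 69/255≈0.2706 > 0.04045 → ((0.2706+0.055)/1.055)^2.4 ≈ 0.05951
  G=48: 48/255≈0.1882 > 0.04045 → ((0.1882+0.055)/1.055)^2.4 ≈ 0.02956
  B=156: 156/255≈0.6118 > 0.04045 → ((0.6118+0.055)/1.055)^2.4 ≈ 0.33245
  L1 = 0.2126×0.05951 + 0.7152×0.02956 + 0.0722×0.33245 ≈ 0.05779
Color 2 (201,159,21):
  R=201: 201/255≈0.7882 > 0.04045 → ((0.7882+0.055)/1.055)^2.4 ≈ 0.58408
  G=159: 159/255≈0.6235 > 0.04045 → ((0.6235+0.055)/1.055)^2.4 ≈ 0.34670
  B=21: 21/255≈0.0824 > 0.04045 → ((0.0824+0.055)/1.055)^2.4 ≈ 0.00750
  L2 = 0.2126×0.58408 + 0.7152×0.34670 + 0.0722×0.00750 ≈ 0.37268
Lighter = 0.37268, Darker = 0.05779
Ratio = (L_lighter + 0.05) / (L_darker + 0.05)
Ratio = (0.37268 + 0.05) / (0.05779 + 0.05) = 0.42268 / 0.10779 ≈ 3.9212
Ratio ≈ 3.92:1


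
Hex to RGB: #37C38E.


37 → 55 (R)
C3 → 195 (G)
8E → 142 (B)
= RGB(55, 195, 142)


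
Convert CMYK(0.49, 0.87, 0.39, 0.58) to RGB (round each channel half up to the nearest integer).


R = 255 × (1-C) × (1-K) = 255 × 0.51 × 0.42 = 54.621 → 55
G = 255 × (1-M) × (1-K) = 255 × 0.13 × 0.42 = 13.923 → 14
B = 255 × (1-Y) × (1-K) = 255 × 0.61 × 0.42 = 65.331 → 65
= RGB(55, 14, 65)


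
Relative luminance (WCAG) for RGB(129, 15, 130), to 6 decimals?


Linearize each channel (sRGB transfer function): c = v/255; c_lin = c/12.92 if c ≤ 0.04045, else ((c+0.055)/1.055)^2.4
  R: 129/255 ≈ 0.505882 > 0.04045 → ((0.505882+0.055)/1.055)^2.4 ≈ 0.219526
  G: 15/255 ≈ 0.058824 > 0.04045 → ((0.058824+0.055)/1.055)^2.4 ≈ 0.004777
  B: 130/255 ≈ 0.509804 > 0.04045 → ((0.509804+0.055)/1.055)^2.4 ≈ 0.223228
R_lin = 0.219526, G_lin = 0.004777, B_lin = 0.223228
L = 0.2126×R + 0.7152×G + 0.0722×B
L = 0.2126×0.219526 + 0.7152×0.004777 + 0.0722×0.223228
L ≈ 0.066205


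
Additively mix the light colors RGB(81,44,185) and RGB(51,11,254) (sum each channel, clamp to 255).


Additive: each channel = min(255, C₁+C₂)
R: 81+51 = 132 → 132
G: 44+11 = 55 → 55
B: 185+254 = 439 → 255
= RGB(132, 55, 255)


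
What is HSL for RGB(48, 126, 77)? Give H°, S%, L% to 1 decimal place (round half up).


Normalize: R'=48/255≈0.1882, G'=126/255≈0.4941, B'=77/255≈0.3020
Max=126/255, Min=48/255, Δ=Max-Min=78/255
L = (Max+Min)/2 = (126+48)/510 = 174/510 = 0.34117… → L = 34.1%
L ≤ 0.5 → S = Δ/(Max+Min) = 78/(126+48) = 78/174 = 0.44827… → S = 44.8%
(the 1/255 factors cancel in S and H, so raw channel differences can be used)
Max is G' → H = 60 × ((B-R)/Δ + 2) = 60 × ((77-48)/78 + 2)
  29/78 + 2 = 0.3717… + 2 = 2.3717…
  H = 60 × 2.3717… = 142.307…° → H = 142.3°
= HSL(142.3°, 44.8%, 34.1%)


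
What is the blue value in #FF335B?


Color: #FF335B
R = FF = 255
G = 33 = 51
B = 5B = 91
Blue = 91


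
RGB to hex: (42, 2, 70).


R = 42 → 2A (hex)
G = 2 → 02 (hex)
B = 70 → 46 (hex)
Hex = #2A0246


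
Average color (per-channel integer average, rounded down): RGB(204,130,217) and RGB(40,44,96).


Midpoint: each channel = ⌊(C₁+C₂)/2⌋
R: ⌊(204+40)/2⌋ = 122
G: ⌊(130+44)/2⌋ = 87
B: ⌊(217+96)/2⌋ = 156
= RGB(122, 87, 156)


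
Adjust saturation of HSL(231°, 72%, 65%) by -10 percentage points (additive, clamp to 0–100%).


Original S = 72%
Adjustment = -10 percentage points
New S = 72 + (-10) = 62
Clamp to [0, 100] → 62
= HSL(231°, 62%, 65%)


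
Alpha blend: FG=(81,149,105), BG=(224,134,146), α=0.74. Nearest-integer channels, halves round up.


C = α×F + (1-α)×B, with 1-α = 0.26
R: 0.74×81 + 0.26×224 = 59.94 + 58.24 = 118.18 → 118
G: 0.74×149 + 0.26×134 = 110.26 + 34.84 = 145.10 → 145
B: 0.74×105 + 0.26×146 = 77.70 + 37.96 = 115.66 → 116
= RGB(118, 145, 116)


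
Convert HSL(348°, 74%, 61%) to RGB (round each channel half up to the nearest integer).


H=348°, S=0.74, L=0.61
C = (1-|2L-1|)×S = (1-|0.22|)×0.74 = 0.5772
H' = H/60 = 348/60 ≈ 5.8000; X = C×(1-|H' mod 2 - 1|) = 0.11544
m = L - C/2 = 0.61 - 0.2886 = 0.3214
Sector ⌊H'⌋ = 5 → (R',G',B') = (0.5772, 0.0, 0.11544)
RGB = ((R'+m)×255, (G'+m)×255, (B'+m)×255) = (229.143, 81.957, 111.3942)
Round half up → RGB(229, 82, 111)


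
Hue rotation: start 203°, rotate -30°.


New hue = (H + rotation) mod 360
New hue = (203 -30) mod 360
= 173 mod 360
= 173°


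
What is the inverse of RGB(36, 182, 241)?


Invert: (255-R, 255-G, 255-B)
R: 255-36 = 219
G: 255-182 = 73
B: 255-241 = 14
= RGB(219, 73, 14)


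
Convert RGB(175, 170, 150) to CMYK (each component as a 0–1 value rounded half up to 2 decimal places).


R'=175/255≈0.6863, G'=170/255≈0.6667, B'=150/255≈0.5882
K = 1 - max(R',G',B') = 1 - 175/255 = 80/255 = 0.31372… → 0.31
(1-R'-K)/(1-K) simplifies to (max-R)/max with max = 175:
C = (175-175)/175 = 0/175 = 0 → 0.00
M = (175-170)/175 = 5/175 = 0.02857… → 0.03
Y = (175-150)/175 = 25/175 = 0.14285… → 0.14
= CMYK(0.00, 0.03, 0.14, 0.31)


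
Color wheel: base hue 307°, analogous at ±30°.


Base hue: 307°
Left analog: (307 - 30) mod 360 = 277°
Right analog: (307 + 30) mod 360 = 337°
Analogous hues = 277° and 337°


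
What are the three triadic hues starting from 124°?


Triadic: equally spaced at 120° intervals
H1 = 124°
H2 = (124 + 120) mod 360 = 244°
H3 = (124 + 240) mod 360 = 4°
Triadic = 124°, 244°, 4°


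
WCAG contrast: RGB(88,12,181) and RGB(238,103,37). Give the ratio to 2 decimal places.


Linearize each sRGB channel c=v/255: c/12.92 if c ≤ 0.04045 else ((c+0.055)/1.055)^2.4
L = 0.2126×R_lin + 0.7152×G_lin + 0.0722×B_lin
Color 1 (88,12,181):
  R=88: 88/255≈0.3451 > 0.04045 → ((0.3451+0.055)/1.055)^2.4 ≈ 0.09759
  G=12: 12/255≈0.0471 > 0.04045 → ((0.0471+0.055)/1.055)^2.4 ≈ 0.00368
  B=181: 181/255≈0.7098 > 0.04045 → ((0.7098+0.055)/1.055)^2.4 ≈ 0.46208
  L1 = 0.2126×0.09759 + 0.7152×0.00368 + 0.0722×0.46208 ≈ 0.05674
Color 2 (238,103,37):
  R=238: 238/255≈0.9333 > 0.04045 → ((0.9333+0.055)/1.055)^2.4 ≈ 0.85499
  G=103: 103/255≈0.4039 > 0.04045 → ((0.4039+0.055)/1.055)^2.4 ≈ 0.13563
  B=37: 37/255≈0.1451 > 0.04045 → ((0.1451+0.055)/1.055)^2.4 ≈ 0.01850
  L2 = 0.2126×0.85499 + 0.7152×0.13563 + 0.0722×0.01850 ≈ 0.28011
Lighter = 0.28011, Darker = 0.05674
Ratio = (L_lighter + 0.05) / (L_darker + 0.05)
Ratio = (0.28011 + 0.05) / (0.05674 + 0.05) = 0.33011 / 0.10674 ≈ 3.0927
Ratio ≈ 3.09:1


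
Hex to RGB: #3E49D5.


3E → 62 (R)
49 → 73 (G)
D5 → 213 (B)
= RGB(62, 73, 213)


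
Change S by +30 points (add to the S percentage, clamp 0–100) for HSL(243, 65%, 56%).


Original S = 65%
Adjustment = +30 percentage points
New S = 65 + (30) = 95
Clamp to [0, 100] → 95
= HSL(243°, 95%, 56%)


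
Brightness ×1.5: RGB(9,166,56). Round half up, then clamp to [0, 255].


Multiply each channel by 1.5, round half up, clamp to [0, 255]
R: 9×1.5 = 13.5 → round → 14
G: 166×1.5 = 249
B: 56×1.5 = 84
= RGB(14, 249, 84)


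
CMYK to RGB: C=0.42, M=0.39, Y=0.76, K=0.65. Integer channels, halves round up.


R = 255 × (1-C) × (1-K) = 255 × 0.58 × 0.35 = 51.765 → 52
G = 255 × (1-M) × (1-K) = 255 × 0.61 × 0.35 = 54.4425 → 54
B = 255 × (1-Y) × (1-K) = 255 × 0.24 × 0.35 = 21.42 → 21
= RGB(52, 54, 21)


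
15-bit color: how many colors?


Colors = 2^bits = 2^15
= 32,768 colors


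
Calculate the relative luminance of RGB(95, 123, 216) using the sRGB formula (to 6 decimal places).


Linearize each channel (sRGB transfer function): c = v/255; c_lin = c/12.92 if c ≤ 0.04045, else ((c+0.055)/1.055)^2.4
  R: 95/255 ≈ 0.372549 > 0.04045 → ((0.372549+0.055)/1.055)^2.4 ≈ 0.114435
  G: 123/255 ≈ 0.482353 > 0.04045 → ((0.482353+0.055)/1.055)^2.4 ≈ 0.198069
  B: 216/255 ≈ 0.847059 > 0.04045 → ((0.847059+0.055)/1.055)^2.4 ≈ 0.686685
R_lin = 0.114435, G_lin = 0.198069, B_lin = 0.686685
L = 0.2126×R + 0.7152×G + 0.0722×B
L = 0.2126×0.114435 + 0.7152×0.198069 + 0.0722×0.686685
L ≈ 0.215567


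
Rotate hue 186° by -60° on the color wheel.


New hue = (H + rotation) mod 360
New hue = (186 -60) mod 360
= 126 mod 360
= 126°


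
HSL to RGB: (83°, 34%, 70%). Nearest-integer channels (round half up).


H=83°, S=0.34, L=0.70
C = (1-|2L-1|)×S = (1-|0.40|)×0.34 = 0.204
H' = H/60 = 83/60 ≈ 1.3833; X = C×(1-|H' mod 2 - 1|) = 0.1258
m = L - C/2 = 0.70 - 0.102 = 0.598
Sector ⌊H'⌋ = 1 → (R',G',B') = (0.1258, 0.204, 0.0)
RGB = ((R'+m)×255, (G'+m)×255, (B'+m)×255) = (184.569, 204.51, 152.49)
Round half up → RGB(185, 205, 152)


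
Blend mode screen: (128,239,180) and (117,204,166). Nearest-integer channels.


Screen: C = 255 - (255-A)×(255-B)/255, rounded to nearest integer
R: 255 - (255-128)×(255-117)/255 = 255 - 17526/255 ≈ 255 - 68.729 = 186.271 → 186
G: 255 - (255-239)×(255-204)/255 = 255 - 816/255 ≈ 255 - 3.200 = 251.800 → 252
B: 255 - (255-180)×(255-166)/255 = 255 - 6675/255 ≈ 255 - 26.176 = 228.824 → 229
= RGB(186, 252, 229)


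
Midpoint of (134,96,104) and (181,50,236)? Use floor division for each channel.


Midpoint: each channel = ⌊(C₁+C₂)/2⌋
R: ⌊(134+181)/2⌋ = 157
G: ⌊(96+50)/2⌋ = 73
B: ⌊(104+236)/2⌋ = 170
= RGB(157, 73, 170)


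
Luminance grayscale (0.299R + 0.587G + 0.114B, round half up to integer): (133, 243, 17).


Gray = 0.299×R + 0.587×G + 0.114×B
Gray = 0.299×133 + 0.587×243 + 0.114×17
Gray = 39.767 + 142.641 + 1.938
Gray = 184.346 → round half up → 184
Gray = 184


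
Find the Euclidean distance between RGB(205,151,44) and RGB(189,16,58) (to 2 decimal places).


d = √[(R₁-R₂)² + (G₁-G₂)² + (B₁-B₂)²]
d = √[(205-189)² + (151-16)² + (44-58)²]
d = √[256 + 18225 + 196]
d = √18677
d ≈ 136.66


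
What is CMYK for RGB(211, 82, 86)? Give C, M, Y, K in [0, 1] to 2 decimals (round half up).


R'=211/255≈0.8275, G'=82/255≈0.3216, B'=86/255≈0.3373
K = 1 - max(R',G',B') = 1 - 211/255 = 44/255 = 0.17254… → 0.17
(1-R'-K)/(1-K) simplifies to (max-R)/max with max = 211:
C = (211-211)/211 = 0/211 = 0 → 0.00
M = (211-82)/211 = 129/211 = 0.61137… → 0.61
Y = (211-86)/211 = 125/211 = 0.59241… → 0.59
= CMYK(0.00, 0.61, 0.59, 0.17)


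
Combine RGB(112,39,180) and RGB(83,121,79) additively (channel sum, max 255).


Additive: each channel = min(255, C₁+C₂)
R: 112+83 = 195 → 195
G: 39+121 = 160 → 160
B: 180+79 = 259 → 255
= RGB(195, 160, 255)


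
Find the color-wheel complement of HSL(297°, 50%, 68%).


Complement = opposite side of color wheel = hue + 180°
H' = (297 + 180) mod 360 = 117°
S and L unchanged.
= HSL(117°, 50%, 68%)


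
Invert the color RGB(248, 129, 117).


Invert: (255-R, 255-G, 255-B)
R: 255-248 = 7
G: 255-129 = 126
B: 255-117 = 138
= RGB(7, 126, 138)


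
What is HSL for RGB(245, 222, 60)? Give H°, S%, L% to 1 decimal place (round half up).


Normalize: R'=245/255≈0.9608, G'=222/255≈0.8706, B'=60/255≈0.2353
Max=245/255, Min=60/255, Δ=Max-Min=185/255
L = (Max+Min)/2 = (245+60)/510 = 305/510 = 0.59803… → L = 59.8%
L > 0.5 → S = Δ/(2-Max-Min) = 185/(510-245-60) = 185/205 = 0.90243… → S = 90.2%
(the 1/255 factors cancel in S and H, so raw channel differences can be used)
Max is R' → H = 60 × (((G-B)/Δ) mod 6) = 60 × (((222-60)/185) mod 6)
  162/185 = 0.8756…
  H = 60 × 0.8756… = 52.540…° → H = 52.5°
= HSL(52.5°, 90.2%, 59.8%)


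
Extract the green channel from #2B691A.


Color: #2B691A
R = 2B = 43
G = 69 = 105
B = 1A = 26
Green = 105


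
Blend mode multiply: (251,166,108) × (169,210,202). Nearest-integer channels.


Multiply: C = A×B/255, rounded to nearest integer
R: 251×169/255 = 42419/255 ≈ 166.349 → 166
G: 166×210/255 = 34860/255 ≈ 136.706 → 137
B: 108×202/255 = 21816/255 ≈ 85.553 → 86
= RGB(166, 137, 86)


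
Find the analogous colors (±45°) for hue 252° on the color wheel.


Base hue: 252°
Left analog: (252 - 45) mod 360 = 207°
Right analog: (252 + 45) mod 360 = 297°
Analogous hues = 207° and 297°


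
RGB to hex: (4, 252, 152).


R = 4 → 04 (hex)
G = 252 → FC (hex)
B = 152 → 98 (hex)
Hex = #04FC98


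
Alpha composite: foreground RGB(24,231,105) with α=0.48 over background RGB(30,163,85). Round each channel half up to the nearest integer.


C = α×F + (1-α)×B, with 1-α = 0.52
R: 0.48×24 + 0.52×30 = 11.52 + 15.60 = 27.12 → 27
G: 0.48×231 + 0.52×163 = 110.88 + 84.76 = 195.64 → 196
B: 0.48×105 + 0.52×85 = 50.40 + 44.20 = 94.60 → 95
= RGB(27, 196, 95)


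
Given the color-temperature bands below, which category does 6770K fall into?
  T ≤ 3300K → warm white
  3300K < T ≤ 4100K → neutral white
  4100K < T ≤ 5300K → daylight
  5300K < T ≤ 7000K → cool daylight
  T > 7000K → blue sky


Temperature: 6770K
5300K < 6770K ≤ 7000K → cool daylight
Classification: cool daylight


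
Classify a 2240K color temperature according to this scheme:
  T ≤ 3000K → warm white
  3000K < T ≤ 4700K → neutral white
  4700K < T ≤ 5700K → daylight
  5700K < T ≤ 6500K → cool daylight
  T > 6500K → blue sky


Temperature: 2240K
2240K ≤ 3000K → warm white
Classification: warm white


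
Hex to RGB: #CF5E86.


CF → 207 (R)
5E → 94 (G)
86 → 134 (B)
= RGB(207, 94, 134)


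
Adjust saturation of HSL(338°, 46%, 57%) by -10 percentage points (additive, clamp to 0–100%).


Original S = 46%
Adjustment = -10 percentage points
New S = 46 + (-10) = 36
Clamp to [0, 100] → 36
= HSL(338°, 36%, 57%)


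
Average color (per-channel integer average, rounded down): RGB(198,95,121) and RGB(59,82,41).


Midpoint: each channel = ⌊(C₁+C₂)/2⌋
R: ⌊(198+59)/2⌋ = 128
G: ⌊(95+82)/2⌋ = 88
B: ⌊(121+41)/2⌋ = 81
= RGB(128, 88, 81)


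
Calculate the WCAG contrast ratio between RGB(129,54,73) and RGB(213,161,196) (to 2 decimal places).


Linearize each sRGB channel c=v/255: c/12.92 if c ≤ 0.04045 else ((c+0.055)/1.055)^2.4
L = 0.2126×R_lin + 0.7152×G_lin + 0.0722×B_lin
Color 1 (129,54,73):
  R=129: 129/255≈0.5059 > 0.04045 → ((0.5059+0.055)/1.055)^2.4 ≈ 0.21953
  G=54: 54/255≈0.2118 > 0.04045 → ((0.2118+0.055)/1.055)^2.4 ≈ 0.03689
  B=73: 73/255≈0.2863 > 0.04045 → ((0.2863+0.055)/1.055)^2.4 ≈ 0.06663
  L1 = 0.2126×0.21953 + 0.7152×0.03689 + 0.0722×0.06663 ≈ 0.07786
Color 2 (213,161,196):
  R=213: 213/255≈0.8353 > 0.04045 → ((0.8353+0.055)/1.055)^2.4 ≈ 0.66539
  G=161: 161/255≈0.6314 > 0.04045 → ((0.6314+0.055)/1.055)^2.4 ≈ 0.35640
  B=196: 196/255≈0.7686 > 0.04045 → ((0.7686+0.055)/1.055)^2.4 ≈ 0.55201
  L2 = 0.2126×0.66539 + 0.7152×0.35640 + 0.0722×0.55201 ≈ 0.43621
Lighter = 0.43621, Darker = 0.07786
Ratio = (L_lighter + 0.05) / (L_darker + 0.05)
Ratio = (0.43621 + 0.05) / (0.07786 + 0.05) = 0.48621 / 0.12786 ≈ 3.8026
Ratio ≈ 3.80:1


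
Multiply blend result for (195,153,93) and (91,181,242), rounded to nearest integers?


Multiply: C = A×B/255, rounded to nearest integer
R: 195×91/255 = 17745/255 ≈ 69.588 → 70
G: 153×181/255 = 27693/255 ≈ 108.600 → 109
B: 93×242/255 = 22506/255 ≈ 88.259 → 88
= RGB(70, 109, 88)


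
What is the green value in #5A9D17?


Color: #5A9D17
R = 5A = 90
G = 9D = 157
B = 17 = 23
Green = 157


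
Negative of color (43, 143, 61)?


Invert: (255-R, 255-G, 255-B)
R: 255-43 = 212
G: 255-143 = 112
B: 255-61 = 194
= RGB(212, 112, 194)


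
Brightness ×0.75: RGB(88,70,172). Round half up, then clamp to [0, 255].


Multiply each channel by 0.75, round half up, clamp to [0, 255]
R: 88×0.75 = 66
G: 70×0.75 = 52.5 → round → 53
B: 172×0.75 = 129
= RGB(66, 53, 129)


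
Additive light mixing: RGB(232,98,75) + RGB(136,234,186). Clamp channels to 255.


Additive: each channel = min(255, C₁+C₂)
R: 232+136 = 368 → 255
G: 98+234 = 332 → 255
B: 75+186 = 261 → 255
= RGB(255, 255, 255)


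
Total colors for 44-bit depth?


Colors = 2^bits = 2^44
= 17,592,186,044,416 colors


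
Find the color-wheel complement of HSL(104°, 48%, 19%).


Complement = opposite side of color wheel = hue + 180°
H' = (104 + 180) mod 360 = 284°
S and L unchanged.
= HSL(284°, 48%, 19%)


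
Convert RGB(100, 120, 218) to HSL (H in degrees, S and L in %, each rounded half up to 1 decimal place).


Normalize: R'=100/255≈0.3922, G'=120/255≈0.4706, B'=218/255≈0.8549
Max=218/255, Min=100/255, Δ=Max-Min=118/255
L = (Max+Min)/2 = (218+100)/510 = 318/510 = 0.62352… → L = 62.4%
L > 0.5 → S = Δ/(2-Max-Min) = 118/(510-218-100) = 118/192 = 0.61458… → S = 61.5%
(the 1/255 factors cancel in S and H, so raw channel differences can be used)
Max is B' → H = 60 × ((R-G)/Δ + 4) = 60 × ((100-120)/118 + 4)
  -20/118 + 4 = -0.1694… + 4 = 3.8305…
  H = 60 × 3.8305… = 229.830…° → H = 229.8°
= HSL(229.8°, 61.5%, 62.4%)


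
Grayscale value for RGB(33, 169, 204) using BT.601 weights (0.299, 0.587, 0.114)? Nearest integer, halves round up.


Gray = 0.299×R + 0.587×G + 0.114×B
Gray = 0.299×33 + 0.587×169 + 0.114×204
Gray = 9.867 + 99.203 + 23.256
Gray = 132.326 → round half up → 132
Gray = 132


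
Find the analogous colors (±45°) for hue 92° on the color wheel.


Base hue: 92°
Left analog: (92 - 45) mod 360 = 47°
Right analog: (92 + 45) mod 360 = 137°
Analogous hues = 47° and 137°


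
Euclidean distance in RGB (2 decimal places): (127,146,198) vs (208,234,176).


d = √[(R₁-R₂)² + (G₁-G₂)² + (B₁-B₂)²]
d = √[(127-208)² + (146-234)² + (198-176)²]
d = √[6561 + 7744 + 484]
d = √14789
d ≈ 121.61


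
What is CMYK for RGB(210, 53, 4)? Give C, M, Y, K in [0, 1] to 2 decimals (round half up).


R'=210/255≈0.8235, G'=53/255≈0.2078, B'=4/255≈0.0157
K = 1 - max(R',G',B') = 1 - 210/255 = 45/255 = 0.17647… → 0.18
(1-R'-K)/(1-K) simplifies to (max-R)/max with max = 210:
C = (210-210)/210 = 0/210 = 0 → 0.00
M = (210-53)/210 = 157/210 = 0.74761… → 0.75
Y = (210-4)/210 = 206/210 = 0.98095… → 0.98
= CMYK(0.00, 0.75, 0.98, 0.18)


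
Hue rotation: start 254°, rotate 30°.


New hue = (H + rotation) mod 360
New hue = (254 + 30) mod 360
= 284 mod 360
= 284°


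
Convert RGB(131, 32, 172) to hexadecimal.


R = 131 → 83 (hex)
G = 32 → 20 (hex)
B = 172 → AC (hex)
Hex = #8320AC


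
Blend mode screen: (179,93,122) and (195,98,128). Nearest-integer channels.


Screen: C = 255 - (255-A)×(255-B)/255, rounded to nearest integer
R: 255 - (255-179)×(255-195)/255 = 255 - 4560/255 ≈ 255 - 17.882 = 237.118 → 237
G: 255 - (255-93)×(255-98)/255 = 255 - 25434/255 ≈ 255 - 99.741 = 155.259 → 155
B: 255 - (255-122)×(255-128)/255 = 255 - 16891/255 ≈ 255 - 66.239 = 188.761 → 189
= RGB(237, 155, 189)


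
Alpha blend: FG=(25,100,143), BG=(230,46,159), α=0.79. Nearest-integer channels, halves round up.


C = α×F + (1-α)×B, with 1-α = 0.21
R: 0.79×25 + 0.21×230 = 19.75 + 48.30 = 68.05 → 68
G: 0.79×100 + 0.21×46 = 79.00 + 9.66 = 88.66 → 89
B: 0.79×143 + 0.21×159 = 112.97 + 33.39 = 146.36 → 146
= RGB(68, 89, 146)


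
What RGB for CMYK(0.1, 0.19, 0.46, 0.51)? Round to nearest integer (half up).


R = 255 × (1-C) × (1-K) = 255 × 0.90 × 0.49 = 112.455 → 112
G = 255 × (1-M) × (1-K) = 255 × 0.81 × 0.49 = 101.2095 → 101
B = 255 × (1-Y) × (1-K) = 255 × 0.54 × 0.49 = 67.473 → 67
= RGB(112, 101, 67)


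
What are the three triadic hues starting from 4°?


Triadic: equally spaced at 120° intervals
H1 = 4°
H2 = (4 + 120) mod 360 = 124°
H3 = (4 + 240) mod 360 = 244°
Triadic = 4°, 124°, 244°


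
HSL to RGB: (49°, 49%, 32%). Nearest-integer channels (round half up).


H=49°, S=0.49, L=0.32
C = (1-|2L-1|)×S = (1-|-0.36|)×0.49 = 0.3136
H' = H/60 = 49/60 ≈ 0.8167; X = C×(1-|H' mod 2 - 1|) ≈ 0.2561
m = L - C/2 = 0.32 - 0.1568 = 0.1632
Sector ⌊H'⌋ = 0 → (R',G',B') = (0.3136, ≈0.2561, 0.0)
RGB = ((R'+m)×255, (G'+m)×255, (B'+m)×255) = (121.584, 106.9232, 41.616)
Round half up → RGB(122, 107, 42)


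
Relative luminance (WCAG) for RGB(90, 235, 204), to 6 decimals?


Linearize each channel (sRGB transfer function): c = v/255; c_lin = c/12.92 if c ≤ 0.04045, else ((c+0.055)/1.055)^2.4
  R: 90/255 ≈ 0.352941 > 0.04045 → ((0.352941+0.055)/1.055)^2.4 ≈ 0.102242
  G: 235/255 ≈ 0.921569 > 0.04045 → ((0.921569+0.055)/1.055)^2.4 ≈ 0.830770
  B: 204/255 ≈ 0.800000 > 0.04045 → ((0.800000+0.055)/1.055)^2.4 ≈ 0.603827
R_lin = 0.102242, G_lin = 0.830770, B_lin = 0.603827
L = 0.2126×R + 0.7152×G + 0.0722×B
L = 0.2126×0.102242 + 0.7152×0.830770 + 0.0722×0.603827
L ≈ 0.659500


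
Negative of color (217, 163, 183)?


Invert: (255-R, 255-G, 255-B)
R: 255-217 = 38
G: 255-163 = 92
B: 255-183 = 72
= RGB(38, 92, 72)


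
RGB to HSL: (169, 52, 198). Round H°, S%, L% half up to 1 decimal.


Normalize: R'=169/255≈0.6627, G'=52/255≈0.2039, B'=198/255≈0.7765
Max=198/255, Min=52/255, Δ=Max-Min=146/255
L = (Max+Min)/2 = (198+52)/510 = 250/510 = 0.49019… → L = 49.0%
L ≤ 0.5 → S = Δ/(Max+Min) = 146/(198+52) = 146/250 = 0.584 → S = 58.4%
(the 1/255 factors cancel in S and H, so raw channel differences can be used)
Max is B' → H = 60 × ((R-G)/Δ + 4) = 60 × ((169-52)/146 + 4)
  117/146 + 4 = 0.8013… + 4 = 4.8013…
  H = 60 × 4.8013… = 288.082…° → H = 288.1°
= HSL(288.1°, 58.4%, 49.0%)


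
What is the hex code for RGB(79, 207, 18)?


R = 79 → 4F (hex)
G = 207 → CF (hex)
B = 18 → 12 (hex)
Hex = #4FCF12


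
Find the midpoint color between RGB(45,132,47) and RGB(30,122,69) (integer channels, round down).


Midpoint: each channel = ⌊(C₁+C₂)/2⌋
R: ⌊(45+30)/2⌋ = 37
G: ⌊(132+122)/2⌋ = 127
B: ⌊(47+69)/2⌋ = 58
= RGB(37, 127, 58)


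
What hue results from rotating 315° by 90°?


New hue = (H + rotation) mod 360
New hue = (315 + 90) mod 360
= 405 mod 360
= 45°


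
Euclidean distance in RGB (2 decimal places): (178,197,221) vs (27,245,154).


d = √[(R₁-R₂)² + (G₁-G₂)² + (B₁-B₂)²]
d = √[(178-27)² + (197-245)² + (221-154)²]
d = √[22801 + 2304 + 4489]
d = √29594
d ≈ 172.03


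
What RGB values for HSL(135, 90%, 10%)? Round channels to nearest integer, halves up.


H=135°, S=0.90, L=0.10
C = (1-|2L-1|)×S = (1-|-0.80|)×0.90 = 0.18
H' = H/60 = 135/60 ≈ 2.2500; X = C×(1-|H' mod 2 - 1|) = 0.045
m = L - C/2 = 0.10 - 0.09 = 0.01
Sector ⌊H'⌋ = 2 → (R',G',B') = (0.0, 0.18, 0.045)
RGB = ((R'+m)×255, (G'+m)×255, (B'+m)×255) = (2.55, 48.45, 14.025)
Round half up → RGB(3, 48, 14)


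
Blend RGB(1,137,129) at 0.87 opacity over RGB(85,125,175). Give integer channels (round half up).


C = α×F + (1-α)×B, with 1-α = 0.13
R: 0.87×1 + 0.13×85 = 0.87 + 11.05 = 11.92 → 12
G: 0.87×137 + 0.13×125 = 119.19 + 16.25 = 135.44 → 135
B: 0.87×129 + 0.13×175 = 112.23 + 22.75 = 134.98 → 135
= RGB(12, 135, 135)


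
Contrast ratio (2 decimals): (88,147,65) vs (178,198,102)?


Linearize each sRGB channel c=v/255: c/12.92 if c ≤ 0.04045 else ((c+0.055)/1.055)^2.4
L = 0.2126×R_lin + 0.7152×G_lin + 0.0722×B_lin
Color 1 (88,147,65):
  R=88: 88/255≈0.3451 > 0.04045 → ((0.3451+0.055)/1.055)^2.4 ≈ 0.09759
  G=147: 147/255≈0.5765 > 0.04045 → ((0.5765+0.055)/1.055)^2.4 ≈ 0.29177
  B=65: 65/255≈0.2549 > 0.04045 → ((0.2549+0.055)/1.055)^2.4 ≈ 0.05286
  L1 = 0.2126×0.09759 + 0.7152×0.29177 + 0.0722×0.05286 ≈ 0.23324
Color 2 (178,198,102):
  R=178: 178/255≈0.6980 > 0.04045 → ((0.6980+0.055)/1.055)^2.4 ≈ 0.44520
  G=198: 198/255≈0.7765 > 0.04045 → ((0.7765+0.055)/1.055)^2.4 ≈ 0.56471
  B=102: 102/255≈0.4000 > 0.04045 → ((0.4000+0.055)/1.055)^2.4 ≈ 0.13287
  L2 = 0.2126×0.44520 + 0.7152×0.56471 + 0.0722×0.13287 ≈ 0.50812
Lighter = 0.50812, Darker = 0.23324
Ratio = (L_lighter + 0.05) / (L_darker + 0.05)
Ratio = (0.50812 + 0.05) / (0.23324 + 0.05) = 0.55812 / 0.28324 ≈ 1.9705
Ratio ≈ 1.97:1
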